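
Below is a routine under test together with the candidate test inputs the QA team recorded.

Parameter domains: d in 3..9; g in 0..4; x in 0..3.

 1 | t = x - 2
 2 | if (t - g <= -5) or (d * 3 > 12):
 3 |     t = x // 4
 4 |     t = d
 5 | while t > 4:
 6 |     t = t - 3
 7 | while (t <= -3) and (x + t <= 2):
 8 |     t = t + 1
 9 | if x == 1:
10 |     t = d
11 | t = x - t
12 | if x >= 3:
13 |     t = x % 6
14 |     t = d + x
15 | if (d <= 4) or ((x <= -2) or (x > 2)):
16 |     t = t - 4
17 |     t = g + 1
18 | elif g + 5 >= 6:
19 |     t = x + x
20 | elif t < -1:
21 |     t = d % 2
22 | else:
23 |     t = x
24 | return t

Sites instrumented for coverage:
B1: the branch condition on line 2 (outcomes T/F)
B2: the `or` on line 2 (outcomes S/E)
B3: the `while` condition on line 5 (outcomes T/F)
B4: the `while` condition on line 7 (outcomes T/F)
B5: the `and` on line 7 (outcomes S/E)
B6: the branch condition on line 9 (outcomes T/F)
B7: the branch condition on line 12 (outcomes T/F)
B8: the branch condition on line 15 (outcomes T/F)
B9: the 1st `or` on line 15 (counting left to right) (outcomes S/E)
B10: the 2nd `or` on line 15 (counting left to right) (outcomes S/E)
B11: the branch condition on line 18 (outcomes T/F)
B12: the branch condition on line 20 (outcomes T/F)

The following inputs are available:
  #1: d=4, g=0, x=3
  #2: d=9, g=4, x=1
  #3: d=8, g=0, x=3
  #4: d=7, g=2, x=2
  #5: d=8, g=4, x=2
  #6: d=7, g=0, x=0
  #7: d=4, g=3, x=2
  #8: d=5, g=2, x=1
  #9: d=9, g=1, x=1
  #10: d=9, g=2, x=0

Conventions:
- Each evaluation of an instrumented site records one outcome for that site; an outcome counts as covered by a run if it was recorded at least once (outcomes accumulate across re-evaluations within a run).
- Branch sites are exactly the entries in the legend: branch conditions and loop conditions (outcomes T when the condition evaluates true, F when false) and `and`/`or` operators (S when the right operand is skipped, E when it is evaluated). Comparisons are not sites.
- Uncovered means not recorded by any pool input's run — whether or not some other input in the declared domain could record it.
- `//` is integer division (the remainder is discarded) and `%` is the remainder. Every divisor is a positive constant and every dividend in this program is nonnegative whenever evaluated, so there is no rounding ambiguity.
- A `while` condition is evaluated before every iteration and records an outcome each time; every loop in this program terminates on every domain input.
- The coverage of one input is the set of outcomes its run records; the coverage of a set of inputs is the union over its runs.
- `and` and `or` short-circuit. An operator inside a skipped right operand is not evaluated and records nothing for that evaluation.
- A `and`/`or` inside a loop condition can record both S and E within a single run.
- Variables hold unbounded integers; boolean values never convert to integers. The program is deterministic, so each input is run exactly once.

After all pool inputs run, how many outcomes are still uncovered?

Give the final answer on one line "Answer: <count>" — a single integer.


#1 (d=4, g=0, x=3) -> B2->E, B1->F, B3->F, B5->S, B4->F, B6->F, B7->T, B9->S, B8->T; covered: B1=F, B2=E, B3=F, B4=F, B5=S, B6=F, B7=T, B8=T, B9=S
#2 (d=9, g=4, x=1) -> B2->S, B1->T, B3->T, B3->T, B3->F, B5->S, B4->F, B6->T, B7->F, B9->E, B10->E, B8->F, B11->T; covered: B1=T, B2=S, B3=T, B3=F, B4=F, B5=S, B6=T, B7=F, B8=F, B9=E, B10=E, B11=T
#3 (d=8, g=0, x=3) -> B2->E, B1->T, B3->T, B3->T, B3->F, B5->S, B4->F, B6->F, B7->T, B9->E, B10->E, B8->T; covered: B1=T, B2=E, B3=T, B3=F, B4=F, B5=S, B6=F, B7=T, B8=T, B9=E, B10=E
#4 (d=7, g=2, x=2) -> B2->E, B1->T, B3->T, B3->F, B5->S, B4->F, B6->F, B7->F, B9->E, B10->E, B8->F, B11->T; covered: B1=T, B2=E, B3=T, B3=F, B4=F, B5=S, B6=F, B7=F, B8=F, B9=E, B10=E, B11=T
#5 (d=8, g=4, x=2) -> B2->E, B1->T, B3->T, B3->T, B3->F, B5->S, B4->F, B6->F, B7->F, B9->E, B10->E, B8->F, B11->T; covered: B1=T, B2=E, B3=T, B3=F, B4=F, B5=S, B6=F, B7=F, B8=F, B9=E, B10=E, B11=T
#6 (d=7, g=0, x=0) -> B2->E, B1->T, B3->T, B3->F, B5->S, B4->F, B6->F, B7->F, B9->E, B10->E, B8->F, B11->F, B12->T; covered: B1=T, B2=E, B3=T, B3=F, B4=F, B5=S, B6=F, B7=F, B8=F, B9=E, B10=E, B11=F, B12=T
#7 (d=4, g=3, x=2) -> B2->E, B1->F, B3->F, B5->S, B4->F, B6->F, B7->F, B9->S, B8->T; covered: B1=F, B2=E, B3=F, B4=F, B5=S, B6=F, B7=F, B8=T, B9=S
#8 (d=5, g=2, x=1) -> B2->E, B1->T, B3->T, B3->F, B5->S, B4->F, B6->T, B7->F, B9->E, B10->E, B8->F, B11->T; covered: B1=T, B2=E, B3=T, B3=F, B4=F, B5=S, B6=T, B7=F, B8=F, B9=E, B10=E, B11=T
#9 (d=9, g=1, x=1) -> B2->E, B1->T, B3->T, B3->T, B3->F, B5->S, B4->F, B6->T, B7->F, B9->E, B10->E, B8->F, B11->T; covered: B1=T, B2=E, B3=T, B3=F, B4=F, B5=S, B6=T, B7=F, B8=F, B9=E, B10=E, B11=T
#10 (d=9, g=2, x=0) -> B2->E, B1->T, B3->T, B3->T, B3->F, B5->S, B4->F, B6->F, B7->F, B9->E, B10->E, B8->F, B11->T; covered: B1=T, B2=E, B3=T, B3=F, B4=F, B5=S, B6=F, B7=F, B8=F, B9=E, B10=E, B11=T
union over the pool: B1=T, B1=F, B2=S, B2=E, B3=T, B3=F, B4=F, B5=S, B6=T, B6=F, B7=T, B7=F, B8=T, B8=F, B9=S, B9=E, B10=E, B11=T, B11=F, B12=T
uncovered (4 of 24): B4=T, B5=E, B10=S, B12=F
Answer: 4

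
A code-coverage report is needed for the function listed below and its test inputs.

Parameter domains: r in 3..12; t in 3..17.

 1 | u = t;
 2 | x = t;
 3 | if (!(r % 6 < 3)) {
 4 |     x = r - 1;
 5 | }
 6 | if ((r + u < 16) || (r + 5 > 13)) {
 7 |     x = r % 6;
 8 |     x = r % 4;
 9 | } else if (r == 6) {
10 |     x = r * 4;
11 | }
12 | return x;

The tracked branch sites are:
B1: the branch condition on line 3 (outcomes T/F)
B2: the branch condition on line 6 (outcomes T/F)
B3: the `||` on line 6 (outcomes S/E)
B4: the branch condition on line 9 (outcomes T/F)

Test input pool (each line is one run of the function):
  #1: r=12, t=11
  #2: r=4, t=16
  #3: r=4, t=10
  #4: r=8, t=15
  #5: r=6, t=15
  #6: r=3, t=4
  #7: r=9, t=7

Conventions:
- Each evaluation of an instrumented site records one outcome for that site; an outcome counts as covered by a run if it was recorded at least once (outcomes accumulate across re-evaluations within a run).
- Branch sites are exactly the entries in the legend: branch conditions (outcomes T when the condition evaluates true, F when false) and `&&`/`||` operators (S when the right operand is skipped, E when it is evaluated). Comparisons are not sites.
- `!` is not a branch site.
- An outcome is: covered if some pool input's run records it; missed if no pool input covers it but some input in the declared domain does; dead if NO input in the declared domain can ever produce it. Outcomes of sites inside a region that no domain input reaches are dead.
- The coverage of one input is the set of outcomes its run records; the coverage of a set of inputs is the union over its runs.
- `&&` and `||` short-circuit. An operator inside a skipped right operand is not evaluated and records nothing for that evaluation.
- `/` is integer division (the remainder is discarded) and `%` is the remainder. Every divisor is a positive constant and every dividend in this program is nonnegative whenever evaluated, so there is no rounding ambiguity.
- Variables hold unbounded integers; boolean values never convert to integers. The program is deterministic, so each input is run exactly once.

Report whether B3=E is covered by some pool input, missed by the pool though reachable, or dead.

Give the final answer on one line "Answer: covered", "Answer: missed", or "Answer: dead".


B3=E is recorded by pool input(s) 1, 2, 4, 5, 7 -> covered
Answer: covered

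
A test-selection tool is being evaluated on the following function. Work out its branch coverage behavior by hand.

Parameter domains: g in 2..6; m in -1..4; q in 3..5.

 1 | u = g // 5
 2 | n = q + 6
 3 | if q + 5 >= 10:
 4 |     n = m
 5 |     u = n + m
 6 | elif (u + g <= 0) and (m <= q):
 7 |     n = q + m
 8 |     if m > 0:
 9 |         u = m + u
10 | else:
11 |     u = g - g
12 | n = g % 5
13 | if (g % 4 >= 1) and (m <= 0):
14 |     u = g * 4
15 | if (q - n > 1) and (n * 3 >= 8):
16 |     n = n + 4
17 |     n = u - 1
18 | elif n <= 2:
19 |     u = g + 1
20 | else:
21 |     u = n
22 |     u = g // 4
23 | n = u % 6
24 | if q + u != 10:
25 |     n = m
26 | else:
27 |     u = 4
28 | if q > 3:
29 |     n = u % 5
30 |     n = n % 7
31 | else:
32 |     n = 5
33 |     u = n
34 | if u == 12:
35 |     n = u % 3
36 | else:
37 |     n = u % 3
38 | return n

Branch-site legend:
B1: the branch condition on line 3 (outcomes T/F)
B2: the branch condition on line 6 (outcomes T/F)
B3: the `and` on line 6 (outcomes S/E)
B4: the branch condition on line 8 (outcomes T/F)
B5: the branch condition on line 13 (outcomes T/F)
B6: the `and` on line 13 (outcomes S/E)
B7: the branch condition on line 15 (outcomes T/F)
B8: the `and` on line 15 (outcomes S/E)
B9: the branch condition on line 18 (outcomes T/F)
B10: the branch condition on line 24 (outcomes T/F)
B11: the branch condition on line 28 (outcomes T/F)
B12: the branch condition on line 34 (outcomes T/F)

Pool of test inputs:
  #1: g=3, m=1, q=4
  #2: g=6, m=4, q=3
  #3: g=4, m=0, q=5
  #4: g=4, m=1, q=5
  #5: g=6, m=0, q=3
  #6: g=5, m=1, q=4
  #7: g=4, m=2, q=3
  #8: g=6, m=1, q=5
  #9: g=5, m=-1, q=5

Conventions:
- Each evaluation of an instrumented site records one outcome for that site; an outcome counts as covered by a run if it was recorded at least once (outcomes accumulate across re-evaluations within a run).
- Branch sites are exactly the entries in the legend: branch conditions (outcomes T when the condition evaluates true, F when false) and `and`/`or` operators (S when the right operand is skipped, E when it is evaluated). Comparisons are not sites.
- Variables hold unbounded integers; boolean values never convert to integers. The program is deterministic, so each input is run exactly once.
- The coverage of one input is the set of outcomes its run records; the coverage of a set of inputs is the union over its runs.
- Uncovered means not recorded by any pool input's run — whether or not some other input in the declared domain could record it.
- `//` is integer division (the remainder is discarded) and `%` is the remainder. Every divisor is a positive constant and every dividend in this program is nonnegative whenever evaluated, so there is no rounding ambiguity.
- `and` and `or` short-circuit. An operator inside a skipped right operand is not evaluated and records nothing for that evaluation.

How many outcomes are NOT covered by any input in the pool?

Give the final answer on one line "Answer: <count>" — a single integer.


input #1, g=3, m=1, q=4: events B1->F, B3->S, B2->F, B6->E, B5->F, B8->S, B7->F, B9->F, B10->T, B11->T, B12->F; outcomes B1=F, B2=F, B3=S, B5=F, B6=E, B7=F, B8=S, B9=F, B10=T, B11=T, B12=F
input #2, g=6, m=4, q=3: events B1->F, B3->S, B2->F, B6->E, B5->F, B8->E, B7->F, B9->T, B10->F, B11->F, B12->F; outcomes B1=F, B2=F, B3=S, B5=F, B6=E, B7=F, B8=E, B9=T, B10=F, B11=F, B12=F
input #3, g=4, m=0, q=5: events B1->T, B6->S, B5->F, B8->S, B7->F, B9->F, B10->T, B11->T, B12->F; outcomes B1=T, B5=F, B6=S, B7=F, B8=S, B9=F, B10=T, B11=T, B12=F
input #4, g=4, m=1, q=5: events B1->T, B6->S, B5->F, B8->S, B7->F, B9->F, B10->T, B11->T, B12->F; outcomes B1=T, B5=F, B6=S, B7=F, B8=S, B9=F, B10=T, B11=T, B12=F
input #5, g=6, m=0, q=3: events B1->F, B3->S, B2->F, B6->E, B5->T, B8->E, B7->F, B9->T, B10->F, B11->F, B12->F; outcomes B1=F, B2=F, B3=S, B5=T, B6=E, B7=F, B8=E, B9=T, B10=F, B11=F, B12=F
input #6, g=5, m=1, q=4: events B1->F, B3->S, B2->F, B6->E, B5->F, B8->E, B7->F, B9->T, B10->F, B11->T, B12->F; outcomes B1=F, B2=F, B3=S, B5=F, B6=E, B7=F, B8=E, B9=T, B10=F, B11=T, B12=F
input #7, g=4, m=2, q=3: events B1->F, B3->S, B2->F, B6->S, B5->F, B8->S, B7->F, B9->F, B10->T, B11->F, B12->F; outcomes B1=F, B2=F, B3=S, B5=F, B6=S, B7=F, B8=S, B9=F, B10=T, B11=F, B12=F
input #8, g=6, m=1, q=5: events B1->T, B6->E, B5->F, B8->E, B7->F, B9->T, B10->T, B11->T, B12->F; outcomes B1=T, B5=F, B6=E, B7=F, B8=E, B9=T, B10=T, B11=T, B12=F
input #9, g=5, m=-1, q=5: events B1->T, B6->E, B5->T, B8->E, B7->F, B9->T, B10->T, B11->T, B12->F; outcomes B1=T, B5=T, B6=E, B7=F, B8=E, B9=T, B10=T, B11=T, B12=F
union over the pool: B1=T, B1=F, B2=F, B3=S, B5=T, B5=F, B6=S, B6=E, B7=F, B8=S, B8=E, B9=T, B9=F, B10=T, B10=F, B11=T, B11=F, B12=F
uncovered (6 of 24): B2=T, B3=E, B4=T, B4=F, B7=T, B12=T
Answer: 6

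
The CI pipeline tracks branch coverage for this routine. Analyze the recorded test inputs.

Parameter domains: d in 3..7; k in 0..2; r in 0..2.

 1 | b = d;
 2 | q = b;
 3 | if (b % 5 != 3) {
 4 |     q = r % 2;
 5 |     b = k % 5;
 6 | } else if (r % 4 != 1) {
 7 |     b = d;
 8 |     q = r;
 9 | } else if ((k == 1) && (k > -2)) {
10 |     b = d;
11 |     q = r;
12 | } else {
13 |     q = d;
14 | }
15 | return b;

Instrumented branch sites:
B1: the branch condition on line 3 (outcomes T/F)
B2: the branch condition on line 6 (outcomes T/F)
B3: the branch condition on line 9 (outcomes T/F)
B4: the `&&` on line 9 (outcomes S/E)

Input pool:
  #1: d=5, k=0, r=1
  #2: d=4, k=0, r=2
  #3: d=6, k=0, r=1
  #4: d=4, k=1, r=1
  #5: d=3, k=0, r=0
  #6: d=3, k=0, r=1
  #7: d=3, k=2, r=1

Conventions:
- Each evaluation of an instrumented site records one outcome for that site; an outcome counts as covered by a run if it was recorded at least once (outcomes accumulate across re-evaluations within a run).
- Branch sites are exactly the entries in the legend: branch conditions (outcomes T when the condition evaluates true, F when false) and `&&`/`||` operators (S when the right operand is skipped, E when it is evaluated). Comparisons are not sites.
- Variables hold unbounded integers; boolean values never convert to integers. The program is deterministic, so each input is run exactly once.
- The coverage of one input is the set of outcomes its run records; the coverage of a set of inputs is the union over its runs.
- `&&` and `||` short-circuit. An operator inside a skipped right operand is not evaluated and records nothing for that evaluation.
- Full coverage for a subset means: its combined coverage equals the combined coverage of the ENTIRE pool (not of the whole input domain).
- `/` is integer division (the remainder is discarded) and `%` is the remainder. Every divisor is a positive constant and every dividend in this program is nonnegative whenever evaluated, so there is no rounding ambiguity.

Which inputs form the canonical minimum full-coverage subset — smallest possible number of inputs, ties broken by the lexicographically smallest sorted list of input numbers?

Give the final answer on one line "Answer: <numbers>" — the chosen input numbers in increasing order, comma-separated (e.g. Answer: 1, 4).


#1 (d=5, k=0, r=1) -> B1->T; covered: B1=T
#2 (d=4, k=0, r=2) -> B1->T; covered: B1=T
#3 (d=6, k=0, r=1) -> B1->T; covered: B1=T
#4 (d=4, k=1, r=1) -> B1->T; covered: B1=T
#5 (d=3, k=0, r=0) -> B1->F, B2->T; covered: B1=F, B2=T
#6 (d=3, k=0, r=1) -> B1->F, B2->F, B4->S, B3->F; covered: B1=F, B2=F, B3=F, B4=S
#7 (d=3, k=2, r=1) -> B1->F, B2->F, B4->S, B3->F; covered: B1=F, B2=F, B3=F, B4=S
together the pool reaches 6 outcomes: B1=T, B1=F, B2=T, B2=F, B3=F, B4=S
size 1 is not enough: best union over all size-1 subsets is 4/6
size 2 is not enough: best union over all size-2 subsets is 5/6
size 3: inputs {1, 5, 6} cover all 6 outcomes, and no lexicographically smaller subset of this size does
Answer: 1, 5, 6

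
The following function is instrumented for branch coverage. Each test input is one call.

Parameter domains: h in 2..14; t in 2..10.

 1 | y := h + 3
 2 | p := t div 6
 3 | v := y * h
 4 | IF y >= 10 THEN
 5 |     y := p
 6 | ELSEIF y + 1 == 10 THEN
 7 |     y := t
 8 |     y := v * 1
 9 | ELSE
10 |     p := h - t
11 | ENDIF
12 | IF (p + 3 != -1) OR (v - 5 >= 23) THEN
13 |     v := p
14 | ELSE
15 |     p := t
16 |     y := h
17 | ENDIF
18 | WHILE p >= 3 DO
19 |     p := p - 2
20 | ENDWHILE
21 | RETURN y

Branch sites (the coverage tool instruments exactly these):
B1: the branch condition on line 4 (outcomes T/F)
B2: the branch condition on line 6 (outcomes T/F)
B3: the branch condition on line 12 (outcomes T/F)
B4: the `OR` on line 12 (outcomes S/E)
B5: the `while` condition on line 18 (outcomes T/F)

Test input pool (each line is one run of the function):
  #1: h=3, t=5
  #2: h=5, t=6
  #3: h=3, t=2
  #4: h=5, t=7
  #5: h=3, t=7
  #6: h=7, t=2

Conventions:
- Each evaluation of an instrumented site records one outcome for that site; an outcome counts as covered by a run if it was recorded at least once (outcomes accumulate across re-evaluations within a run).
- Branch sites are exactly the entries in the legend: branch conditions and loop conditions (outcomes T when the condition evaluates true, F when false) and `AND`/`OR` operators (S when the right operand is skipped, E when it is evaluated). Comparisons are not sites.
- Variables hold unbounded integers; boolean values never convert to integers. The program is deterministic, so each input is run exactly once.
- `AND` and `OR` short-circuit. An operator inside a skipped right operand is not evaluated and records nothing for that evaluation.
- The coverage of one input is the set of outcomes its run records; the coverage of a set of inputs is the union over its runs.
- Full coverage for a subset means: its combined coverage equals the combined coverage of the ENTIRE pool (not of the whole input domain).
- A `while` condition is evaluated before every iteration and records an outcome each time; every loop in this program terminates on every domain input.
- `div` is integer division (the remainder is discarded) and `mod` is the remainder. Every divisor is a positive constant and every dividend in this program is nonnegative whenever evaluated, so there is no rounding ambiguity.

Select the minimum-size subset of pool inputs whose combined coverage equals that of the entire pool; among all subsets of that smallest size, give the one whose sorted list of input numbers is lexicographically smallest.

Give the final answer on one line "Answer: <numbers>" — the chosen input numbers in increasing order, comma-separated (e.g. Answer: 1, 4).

input #1 (h=3, t=5): events B1->F, B2->F, B4->S, B3->T, B5->F; covers B1=F, B2=F, B3=T, B4=S, B5=F
input #2 (h=5, t=6): events B1->F, B2->F, B4->S, B3->T, B5->F; covers B1=F, B2=F, B3=T, B4=S, B5=F
input #3 (h=3, t=2): events B1->F, B2->F, B4->S, B3->T, B5->F; covers B1=F, B2=F, B3=T, B4=S, B5=F
input #4 (h=5, t=7): events B1->F, B2->F, B4->S, B3->T, B5->F; covers B1=F, B2=F, B3=T, B4=S, B5=F
input #5 (h=3, t=7): events B1->F, B2->F, B4->E, B3->F, B5->T, B5->T, B5->T, B5->F; covers B1=F, B2=F, B3=F, B4=E, B5=T, B5=F
input #6 (h=7, t=2): events B1->T, B4->S, B3->T, B5->F; covers B1=T, B3=T, B4=S, B5=F
the full pool covers 9 outcomes: B1=T, B1=F, B2=F, B3=T, B3=F, B4=S, B4=E, B5=T, B5=F
checked all size-1 subsets: none covers 9 outcomes (max 6/9)
at size 2, {5, 6} reaches all 9 outcomes; every lexicographically earlier size-2 subset fails

Answer: 5, 6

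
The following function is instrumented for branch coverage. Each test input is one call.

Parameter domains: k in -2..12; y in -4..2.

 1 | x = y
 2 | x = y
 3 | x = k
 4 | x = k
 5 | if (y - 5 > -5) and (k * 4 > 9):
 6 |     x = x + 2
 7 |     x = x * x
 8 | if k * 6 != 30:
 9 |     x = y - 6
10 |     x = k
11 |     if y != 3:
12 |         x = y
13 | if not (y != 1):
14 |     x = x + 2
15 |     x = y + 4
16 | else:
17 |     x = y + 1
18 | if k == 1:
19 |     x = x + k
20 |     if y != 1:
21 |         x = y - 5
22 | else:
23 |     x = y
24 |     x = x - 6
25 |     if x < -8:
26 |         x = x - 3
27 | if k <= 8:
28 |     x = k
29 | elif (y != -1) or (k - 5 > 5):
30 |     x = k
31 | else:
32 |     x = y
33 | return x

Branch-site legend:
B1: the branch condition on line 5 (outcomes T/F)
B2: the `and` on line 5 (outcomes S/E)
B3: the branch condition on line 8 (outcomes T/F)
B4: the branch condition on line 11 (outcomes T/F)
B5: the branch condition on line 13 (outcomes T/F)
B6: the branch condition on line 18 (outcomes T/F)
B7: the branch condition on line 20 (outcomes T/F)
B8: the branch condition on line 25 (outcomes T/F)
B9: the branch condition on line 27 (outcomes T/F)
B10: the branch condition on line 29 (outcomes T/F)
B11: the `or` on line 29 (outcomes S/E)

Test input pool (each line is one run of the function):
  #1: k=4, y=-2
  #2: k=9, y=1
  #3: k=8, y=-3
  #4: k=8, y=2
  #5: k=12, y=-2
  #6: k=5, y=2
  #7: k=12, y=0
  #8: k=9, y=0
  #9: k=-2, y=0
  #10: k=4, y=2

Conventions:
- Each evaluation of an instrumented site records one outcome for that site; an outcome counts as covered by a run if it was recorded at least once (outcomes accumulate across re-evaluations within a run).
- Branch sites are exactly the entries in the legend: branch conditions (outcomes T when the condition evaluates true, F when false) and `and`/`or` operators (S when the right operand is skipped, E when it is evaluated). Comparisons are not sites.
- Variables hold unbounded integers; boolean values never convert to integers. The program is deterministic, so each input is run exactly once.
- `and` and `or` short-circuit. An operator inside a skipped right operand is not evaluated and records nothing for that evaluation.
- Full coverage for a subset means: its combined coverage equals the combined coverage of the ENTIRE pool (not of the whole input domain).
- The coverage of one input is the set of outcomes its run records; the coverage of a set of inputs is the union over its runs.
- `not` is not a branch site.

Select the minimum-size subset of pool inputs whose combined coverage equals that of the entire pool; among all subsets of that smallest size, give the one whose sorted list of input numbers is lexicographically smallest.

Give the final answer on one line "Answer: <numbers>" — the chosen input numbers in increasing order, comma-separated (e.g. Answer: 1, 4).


input #1, k=4, y=-2: events B2->S, B1->F, B3->T, B4->T, B5->F, B6->F, B8->F, B9->T; outcomes B1=F, B2=S, B3=T, B4=T, B5=F, B6=F, B8=F, B9=T
input #2, k=9, y=1: events B2->E, B1->T, B3->T, B4->T, B5->T, B6->F, B8->F, B9->F, B11->S, B10->T; outcomes B1=T, B2=E, B3=T, B4=T, B5=T, B6=F, B8=F, B9=F, B10=T, B11=S
input #3, k=8, y=-3: events B2->S, B1->F, B3->T, B4->T, B5->F, B6->F, B8->T, B9->T; outcomes B1=F, B2=S, B3=T, B4=T, B5=F, B6=F, B8=T, B9=T
input #4, k=8, y=2: events B2->E, B1->T, B3->T, B4->T, B5->F, B6->F, B8->F, B9->T; outcomes B1=T, B2=E, B3=T, B4=T, B5=F, B6=F, B8=F, B9=T
input #5, k=12, y=-2: events B2->S, B1->F, B3->T, B4->T, B5->F, B6->F, B8->F, B9->F, B11->S, B10->T; outcomes B1=F, B2=S, B3=T, B4=T, B5=F, B6=F, B8=F, B9=F, B10=T, B11=S
input #6, k=5, y=2: events B2->E, B1->T, B3->F, B5->F, B6->F, B8->F, B9->T; outcomes B1=T, B2=E, B3=F, B5=F, B6=F, B8=F, B9=T
input #7, k=12, y=0: events B2->S, B1->F, B3->T, B4->T, B5->F, B6->F, B8->F, B9->F, B11->S, B10->T; outcomes B1=F, B2=S, B3=T, B4=T, B5=F, B6=F, B8=F, B9=F, B10=T, B11=S
input #8, k=9, y=0: events B2->S, B1->F, B3->T, B4->T, B5->F, B6->F, B8->F, B9->F, B11->S, B10->T; outcomes B1=F, B2=S, B3=T, B4=T, B5=F, B6=F, B8=F, B9=F, B10=T, B11=S
input #9, k=-2, y=0: events B2->S, B1->F, B3->T, B4->T, B5->F, B6->F, B8->F, B9->T; outcomes B1=F, B2=S, B3=T, B4=T, B5=F, B6=F, B8=F, B9=T
input #10, k=4, y=2: events B2->E, B1->T, B3->T, B4->T, B5->F, B6->F, B8->F, B9->T; outcomes B1=T, B2=E, B3=T, B4=T, B5=F, B6=F, B8=F, B9=T
union over all inputs: B1=T, B1=F, B2=S, B2=E, B3=T, B3=F, B4=T, B5=T, B5=F, B6=F, B8=T, B8=F, B9=T, B9=F, B10=T, B11=S (16 outcomes)
size 1 is not enough: best union over all size-1 subsets is 10/16
size 2 is not enough: best union over all size-2 subsets is 15/16
inputs {2, 3, 6} (size 3) cover everything; no size-3 subset with a lexicographically smaller index list covers all 16
Answer: 2, 3, 6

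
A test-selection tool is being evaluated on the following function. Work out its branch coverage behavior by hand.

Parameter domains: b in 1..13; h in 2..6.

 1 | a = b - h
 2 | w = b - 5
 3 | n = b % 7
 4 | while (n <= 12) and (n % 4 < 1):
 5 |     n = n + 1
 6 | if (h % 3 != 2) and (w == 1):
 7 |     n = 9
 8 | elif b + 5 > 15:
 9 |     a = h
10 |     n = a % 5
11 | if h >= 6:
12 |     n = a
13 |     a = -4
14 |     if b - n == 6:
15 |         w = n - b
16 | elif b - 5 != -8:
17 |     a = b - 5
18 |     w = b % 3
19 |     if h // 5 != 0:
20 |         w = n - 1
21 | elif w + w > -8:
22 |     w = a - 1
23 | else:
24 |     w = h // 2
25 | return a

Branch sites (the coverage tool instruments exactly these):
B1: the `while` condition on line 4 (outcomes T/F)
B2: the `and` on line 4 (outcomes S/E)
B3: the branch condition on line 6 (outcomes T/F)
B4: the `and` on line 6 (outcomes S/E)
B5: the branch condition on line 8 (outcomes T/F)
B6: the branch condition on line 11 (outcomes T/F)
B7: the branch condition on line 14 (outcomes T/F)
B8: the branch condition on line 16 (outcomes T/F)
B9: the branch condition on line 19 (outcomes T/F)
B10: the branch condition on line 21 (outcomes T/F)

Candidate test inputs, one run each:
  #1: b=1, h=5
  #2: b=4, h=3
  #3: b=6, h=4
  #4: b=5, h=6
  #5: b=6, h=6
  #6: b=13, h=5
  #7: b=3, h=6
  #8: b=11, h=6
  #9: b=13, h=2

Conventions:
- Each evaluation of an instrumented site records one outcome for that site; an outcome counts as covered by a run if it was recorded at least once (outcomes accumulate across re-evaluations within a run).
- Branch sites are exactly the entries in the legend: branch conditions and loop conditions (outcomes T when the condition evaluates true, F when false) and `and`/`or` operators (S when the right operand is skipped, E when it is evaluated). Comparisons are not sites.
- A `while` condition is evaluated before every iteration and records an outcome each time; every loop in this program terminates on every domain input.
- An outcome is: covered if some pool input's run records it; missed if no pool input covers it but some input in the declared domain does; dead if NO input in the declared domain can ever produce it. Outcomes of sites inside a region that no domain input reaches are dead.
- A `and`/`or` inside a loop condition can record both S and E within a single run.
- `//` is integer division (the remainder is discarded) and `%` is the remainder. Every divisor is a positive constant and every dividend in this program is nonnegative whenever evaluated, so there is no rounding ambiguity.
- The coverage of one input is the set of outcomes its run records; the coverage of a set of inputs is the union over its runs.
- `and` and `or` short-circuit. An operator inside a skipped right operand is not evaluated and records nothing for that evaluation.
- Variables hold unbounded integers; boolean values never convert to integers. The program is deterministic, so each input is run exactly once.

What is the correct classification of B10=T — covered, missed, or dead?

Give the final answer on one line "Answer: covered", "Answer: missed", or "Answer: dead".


no pool input records B10=T
checking all 65 inputs in the declared domain: B10=T is never recorded -> dead
Answer: dead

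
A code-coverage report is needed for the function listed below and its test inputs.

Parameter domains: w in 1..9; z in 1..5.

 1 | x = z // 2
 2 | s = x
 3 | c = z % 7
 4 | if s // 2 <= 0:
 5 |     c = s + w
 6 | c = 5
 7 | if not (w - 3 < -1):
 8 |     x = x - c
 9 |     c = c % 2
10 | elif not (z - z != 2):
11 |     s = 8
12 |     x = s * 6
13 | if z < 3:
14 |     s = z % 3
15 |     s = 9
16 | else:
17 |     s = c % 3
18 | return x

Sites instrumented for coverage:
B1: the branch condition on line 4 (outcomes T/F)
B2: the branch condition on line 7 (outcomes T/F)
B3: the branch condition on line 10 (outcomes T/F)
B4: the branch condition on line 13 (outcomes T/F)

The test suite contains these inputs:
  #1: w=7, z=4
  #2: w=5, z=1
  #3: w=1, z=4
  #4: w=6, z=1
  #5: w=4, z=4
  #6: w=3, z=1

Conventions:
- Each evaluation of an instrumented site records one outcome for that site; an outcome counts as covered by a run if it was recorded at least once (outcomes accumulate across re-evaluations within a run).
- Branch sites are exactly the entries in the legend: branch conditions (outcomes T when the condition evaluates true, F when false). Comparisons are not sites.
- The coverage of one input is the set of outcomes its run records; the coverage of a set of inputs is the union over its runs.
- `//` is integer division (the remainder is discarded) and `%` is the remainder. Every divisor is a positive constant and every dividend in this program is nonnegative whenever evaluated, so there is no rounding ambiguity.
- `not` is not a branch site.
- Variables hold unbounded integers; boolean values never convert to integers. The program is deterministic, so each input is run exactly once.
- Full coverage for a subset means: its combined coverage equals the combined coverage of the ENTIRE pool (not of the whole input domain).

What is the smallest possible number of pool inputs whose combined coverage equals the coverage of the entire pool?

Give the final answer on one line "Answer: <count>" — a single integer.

test 1 (w=7, z=4) fires B1->F, B2->T, B4->F; hits B1=F, B2=T, B4=F
test 2 (w=5, z=1) fires B1->T, B2->T, B4->T; hits B1=T, B2=T, B4=T
test 3 (w=1, z=4) fires B1->F, B2->F, B3->F, B4->F; hits B1=F, B2=F, B3=F, B4=F
test 4 (w=6, z=1) fires B1->T, B2->T, B4->T; hits B1=T, B2=T, B4=T
test 5 (w=4, z=4) fires B1->F, B2->T, B4->F; hits B1=F, B2=T, B4=F
test 6 (w=3, z=1) fires B1->T, B2->T, B4->T; hits B1=T, B2=T, B4=T
the full pool covers 7 outcomes: B1=T, B1=F, B2=T, B2=F, B3=F, B4=T, B4=F
size 1 is not enough: best union over all size-1 subsets is 4/7
inputs {2, 3} (size 2) cover everything; no size-2 subset with a lexicographically smaller index list covers all 7

Answer: 2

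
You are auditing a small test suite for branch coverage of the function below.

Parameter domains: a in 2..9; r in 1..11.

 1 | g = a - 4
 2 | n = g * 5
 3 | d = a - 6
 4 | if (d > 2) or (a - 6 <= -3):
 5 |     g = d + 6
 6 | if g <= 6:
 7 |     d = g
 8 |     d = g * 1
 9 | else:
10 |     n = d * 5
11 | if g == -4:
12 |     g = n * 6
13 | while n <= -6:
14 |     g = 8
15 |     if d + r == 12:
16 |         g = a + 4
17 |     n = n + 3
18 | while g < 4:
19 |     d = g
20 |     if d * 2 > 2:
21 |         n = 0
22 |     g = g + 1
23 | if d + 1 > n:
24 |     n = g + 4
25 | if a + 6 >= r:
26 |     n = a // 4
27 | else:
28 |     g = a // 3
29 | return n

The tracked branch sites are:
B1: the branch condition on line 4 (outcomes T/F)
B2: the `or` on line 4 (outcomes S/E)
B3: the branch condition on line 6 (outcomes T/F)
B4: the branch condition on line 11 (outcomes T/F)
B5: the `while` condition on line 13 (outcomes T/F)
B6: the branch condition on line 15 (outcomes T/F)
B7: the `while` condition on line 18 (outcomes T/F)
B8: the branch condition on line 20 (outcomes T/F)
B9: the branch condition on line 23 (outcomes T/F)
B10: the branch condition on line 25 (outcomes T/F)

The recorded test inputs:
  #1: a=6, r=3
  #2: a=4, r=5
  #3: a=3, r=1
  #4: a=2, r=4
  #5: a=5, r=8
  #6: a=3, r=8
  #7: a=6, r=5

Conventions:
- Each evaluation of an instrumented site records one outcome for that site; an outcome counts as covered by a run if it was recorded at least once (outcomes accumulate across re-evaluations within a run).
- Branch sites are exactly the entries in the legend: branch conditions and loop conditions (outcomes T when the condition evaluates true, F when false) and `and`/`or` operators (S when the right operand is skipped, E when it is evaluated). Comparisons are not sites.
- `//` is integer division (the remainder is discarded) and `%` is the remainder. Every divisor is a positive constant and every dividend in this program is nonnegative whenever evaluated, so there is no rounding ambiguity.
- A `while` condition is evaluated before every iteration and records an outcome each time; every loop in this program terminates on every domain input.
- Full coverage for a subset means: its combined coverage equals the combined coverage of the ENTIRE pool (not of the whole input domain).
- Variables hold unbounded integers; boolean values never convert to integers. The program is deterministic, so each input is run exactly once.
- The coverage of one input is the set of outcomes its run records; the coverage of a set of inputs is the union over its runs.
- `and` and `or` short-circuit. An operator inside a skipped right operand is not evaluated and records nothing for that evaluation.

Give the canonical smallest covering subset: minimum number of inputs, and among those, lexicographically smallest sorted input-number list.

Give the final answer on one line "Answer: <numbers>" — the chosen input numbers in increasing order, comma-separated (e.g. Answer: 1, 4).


#1 (a=6, r=3) -> B2->E, B1->F, B3->T, B4->F, B5->F, B7->T, B8->T, B7->T, B8->T, B7->F, B9->T, B10->T; covered: B1=F, B2=E, B3=T, B4=F, B5=F, B7=T, B7=F, B8=T, B9=T, B10=T
#2 (a=4, r=5) -> B2->E, B1->F, B3->T, B4->F, B5->F, B7->T, B8->F, B7->T, B8->F, B7->T, B8->T, B7->T, B8->T, B7->F, ...; covered: B1=F, B2=E, B3=T, B4=F, B5=F, B7=T, B7=F, B8=T, B8=F, B9=T, B10=T
#3 (a=3, r=1) -> B2->E, B1->T, B3->T, B4->F, B5->F, B7->T, B8->T, B7->F, B9->T, B10->T; covered: B1=T, B2=E, B3=T, B4=F, B5=F, B7=T, B7=F, B8=T, B9=T, B10=T
#4 (a=2, r=4) -> B2->E, B1->T, B3->T, B4->F, B5->T, B6->F, B5->T, B6->F, B5->F, B7->F, B9->T, B10->T; covered: B1=T, B2=E, B3=T, B4=F, B5=T, B5=F, B6=F, B7=F, B9=T, B10=T
#5 (a=5, r=8) -> B2->E, B1->F, B3->T, B4->F, B5->F, B7->T, B8->F, B7->T, B8->T, B7->T, B8->T, B7->F, B9->T, B10->T; covered: B1=F, B2=E, B3=T, B4=F, B5=F, B7=T, B7=F, B8=T, B8=F, B9=T, B10=T
#6 (a=3, r=8) -> B2->E, B1->T, B3->T, B4->F, B5->F, B7->T, B8->T, B7->F, B9->T, B10->T; covered: B1=T, B2=E, B3=T, B4=F, B5=F, B7=T, B7=F, B8=T, B9=T, B10=T
#7 (a=6, r=5) -> B2->E, B1->F, B3->T, B4->F, B5->F, B7->T, B8->T, B7->T, B8->T, B7->F, B9->T, B10->T; covered: B1=F, B2=E, B3=T, B4=F, B5=F, B7=T, B7=F, B8=T, B9=T, B10=T
the full pool covers 14 outcomes: B1=T, B1=F, B2=E, B3=T, B4=F, B5=T, B5=F, B6=F, B7=T, B7=F, B8=T, B8=F, B9=T, B10=T
size 1 is not enough: best union over all size-1 subsets is 11/14
at size 2, {2, 4} reaches all 14 outcomes; every lexicographically earlier size-2 subset fails
Answer: 2, 4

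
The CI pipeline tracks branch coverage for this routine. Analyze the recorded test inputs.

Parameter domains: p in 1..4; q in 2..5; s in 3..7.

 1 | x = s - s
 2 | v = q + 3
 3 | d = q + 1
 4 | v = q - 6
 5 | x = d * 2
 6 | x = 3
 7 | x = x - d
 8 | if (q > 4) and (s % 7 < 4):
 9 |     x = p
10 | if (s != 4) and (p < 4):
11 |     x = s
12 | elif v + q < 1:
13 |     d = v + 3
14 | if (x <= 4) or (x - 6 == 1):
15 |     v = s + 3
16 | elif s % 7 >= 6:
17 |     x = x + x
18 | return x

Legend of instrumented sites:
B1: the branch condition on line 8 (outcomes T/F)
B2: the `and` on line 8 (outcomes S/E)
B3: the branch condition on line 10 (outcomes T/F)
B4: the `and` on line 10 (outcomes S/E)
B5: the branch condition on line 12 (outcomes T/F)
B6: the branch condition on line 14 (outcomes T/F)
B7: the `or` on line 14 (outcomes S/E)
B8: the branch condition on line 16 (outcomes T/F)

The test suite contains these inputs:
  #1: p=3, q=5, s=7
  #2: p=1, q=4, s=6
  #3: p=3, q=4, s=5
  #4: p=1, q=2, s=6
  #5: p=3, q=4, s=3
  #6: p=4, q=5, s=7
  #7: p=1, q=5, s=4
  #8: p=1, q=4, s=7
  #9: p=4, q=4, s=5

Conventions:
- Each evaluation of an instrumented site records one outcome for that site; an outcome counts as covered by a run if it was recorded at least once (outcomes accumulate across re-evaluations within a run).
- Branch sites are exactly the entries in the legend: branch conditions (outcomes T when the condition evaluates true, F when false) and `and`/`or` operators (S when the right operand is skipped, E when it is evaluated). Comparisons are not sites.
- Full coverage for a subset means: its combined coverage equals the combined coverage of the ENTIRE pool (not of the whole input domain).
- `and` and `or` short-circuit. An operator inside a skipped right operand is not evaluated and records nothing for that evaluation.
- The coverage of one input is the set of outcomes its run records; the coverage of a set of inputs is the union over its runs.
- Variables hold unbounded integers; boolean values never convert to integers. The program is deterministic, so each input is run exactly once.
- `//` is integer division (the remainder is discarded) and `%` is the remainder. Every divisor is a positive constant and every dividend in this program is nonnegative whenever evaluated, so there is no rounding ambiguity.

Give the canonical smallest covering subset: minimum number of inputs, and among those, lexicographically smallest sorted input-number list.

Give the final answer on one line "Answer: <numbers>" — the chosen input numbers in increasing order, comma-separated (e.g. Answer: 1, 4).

run #1 (p=3, q=5, s=7) runs B2->E, B1->T, B4->E, B3->T, B7->E, B6->T; records B1=T, B2=E, B3=T, B4=E, B6=T, B7=E
run #2 (p=1, q=4, s=6) runs B2->S, B1->F, B4->E, B3->T, B7->E, B6->F, B8->T; records B1=F, B2=S, B3=T, B4=E, B6=F, B7=E, B8=T
run #3 (p=3, q=4, s=5) runs B2->S, B1->F, B4->E, B3->T, B7->E, B6->F, B8->F; records B1=F, B2=S, B3=T, B4=E, B6=F, B7=E, B8=F
run #4 (p=1, q=2, s=6) runs B2->S, B1->F, B4->E, B3->T, B7->E, B6->F, B8->T; records B1=F, B2=S, B3=T, B4=E, B6=F, B7=E, B8=T
run #5 (p=3, q=4, s=3) runs B2->S, B1->F, B4->E, B3->T, B7->S, B6->T; records B1=F, B2=S, B3=T, B4=E, B6=T, B7=S
run #6 (p=4, q=5, s=7) runs B2->E, B1->T, B4->E, B3->F, B5->F, B7->S, B6->T; records B1=T, B2=E, B3=F, B4=E, B5=F, B6=T, B7=S
run #7 (p=1, q=5, s=4) runs B2->E, B1->F, B4->S, B3->F, B5->F, B7->S, B6->T; records B1=F, B2=E, B3=F, B4=S, B5=F, B6=T, B7=S
run #8 (p=1, q=4, s=7) runs B2->S, B1->F, B4->E, B3->T, B7->E, B6->T; records B1=F, B2=S, B3=T, B4=E, B6=T, B7=E
run #9 (p=4, q=4, s=5) runs B2->S, B1->F, B4->E, B3->F, B5->F, B7->S, B6->T; records B1=F, B2=S, B3=F, B4=E, B5=F, B6=T, B7=S
pool-wide coverage (15 outcomes): B1=T, B1=F, B2=S, B2=E, B3=T, B3=F, B4=S, B4=E, B5=F, B6=T, B6=F, B7=S, B7=E, B8=T, B8=F
every size-1 subset falls short of the 15 outcomes (best: 7/15)
every size-2 subset falls short of the 15 outcomes (best: 13/15)
every size-3 subset falls short of the 15 outcomes (best: 14/15)
size 4: inputs {1, 2, 3, 7} cover all 15 outcomes, and no lexicographically smaller subset of this size does

Answer: 1, 2, 3, 7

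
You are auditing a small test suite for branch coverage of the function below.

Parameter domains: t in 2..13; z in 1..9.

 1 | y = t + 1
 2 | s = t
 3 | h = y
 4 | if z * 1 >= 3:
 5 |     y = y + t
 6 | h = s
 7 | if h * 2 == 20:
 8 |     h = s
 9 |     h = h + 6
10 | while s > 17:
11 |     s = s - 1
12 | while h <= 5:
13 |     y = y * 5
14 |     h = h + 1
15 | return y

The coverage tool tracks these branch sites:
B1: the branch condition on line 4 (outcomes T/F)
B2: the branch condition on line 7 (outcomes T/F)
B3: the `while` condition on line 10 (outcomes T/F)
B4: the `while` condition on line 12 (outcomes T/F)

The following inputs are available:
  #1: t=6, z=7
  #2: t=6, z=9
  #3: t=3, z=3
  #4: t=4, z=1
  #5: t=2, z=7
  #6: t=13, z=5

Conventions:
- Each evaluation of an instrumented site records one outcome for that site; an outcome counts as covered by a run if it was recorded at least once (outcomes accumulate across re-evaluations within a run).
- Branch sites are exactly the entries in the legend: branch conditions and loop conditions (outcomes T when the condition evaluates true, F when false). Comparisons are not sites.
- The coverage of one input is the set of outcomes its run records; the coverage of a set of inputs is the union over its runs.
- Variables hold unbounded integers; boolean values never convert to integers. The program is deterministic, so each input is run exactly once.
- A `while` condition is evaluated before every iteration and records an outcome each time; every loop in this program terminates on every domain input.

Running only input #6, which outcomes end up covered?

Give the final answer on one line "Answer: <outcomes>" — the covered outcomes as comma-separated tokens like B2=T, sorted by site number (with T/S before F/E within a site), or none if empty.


Tracing the run of input #6 (t=13, z=5):
  B1->T, B2->F, B3->F, B4->F
collecting distinct outcomes: B1=T, B2=F, B3=F, B4=F
Answer: B1=T, B2=F, B3=F, B4=F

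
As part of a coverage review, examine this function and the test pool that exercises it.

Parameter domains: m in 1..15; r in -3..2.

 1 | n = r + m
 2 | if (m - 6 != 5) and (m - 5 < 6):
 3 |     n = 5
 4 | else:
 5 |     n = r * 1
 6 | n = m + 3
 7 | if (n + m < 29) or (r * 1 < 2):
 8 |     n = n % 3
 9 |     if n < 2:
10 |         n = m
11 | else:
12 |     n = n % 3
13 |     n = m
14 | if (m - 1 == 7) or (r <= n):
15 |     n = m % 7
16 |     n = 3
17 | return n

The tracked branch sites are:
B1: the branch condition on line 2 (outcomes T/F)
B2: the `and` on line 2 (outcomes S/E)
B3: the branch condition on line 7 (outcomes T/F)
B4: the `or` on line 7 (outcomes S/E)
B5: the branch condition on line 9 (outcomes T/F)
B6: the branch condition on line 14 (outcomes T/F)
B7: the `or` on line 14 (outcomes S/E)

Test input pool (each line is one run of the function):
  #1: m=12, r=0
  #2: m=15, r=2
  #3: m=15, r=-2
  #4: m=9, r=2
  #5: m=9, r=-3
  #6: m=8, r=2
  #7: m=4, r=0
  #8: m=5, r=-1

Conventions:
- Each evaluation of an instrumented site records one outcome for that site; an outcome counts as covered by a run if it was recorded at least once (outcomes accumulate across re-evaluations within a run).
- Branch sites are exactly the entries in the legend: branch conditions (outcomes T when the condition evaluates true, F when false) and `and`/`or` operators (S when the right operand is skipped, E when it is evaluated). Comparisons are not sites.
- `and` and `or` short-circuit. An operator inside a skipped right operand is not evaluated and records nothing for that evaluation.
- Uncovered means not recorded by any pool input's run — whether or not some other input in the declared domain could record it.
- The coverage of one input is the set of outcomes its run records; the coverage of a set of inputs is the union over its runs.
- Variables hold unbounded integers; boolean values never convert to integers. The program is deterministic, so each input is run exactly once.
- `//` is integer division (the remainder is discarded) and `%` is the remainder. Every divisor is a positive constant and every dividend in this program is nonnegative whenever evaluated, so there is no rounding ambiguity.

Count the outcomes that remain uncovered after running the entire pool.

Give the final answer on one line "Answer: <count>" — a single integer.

input #1 (m=12, r=0): covers B1=F, B2=E, B3=T, B4=S, B5=T, B6=T, B7=E
input #2 (m=15, r=2): covers B1=F, B2=E, B3=F, B4=E, B6=T, B7=E
input #3 (m=15, r=-2): covers B1=F, B2=E, B3=T, B4=E, B5=T, B6=T, B7=E
input #4 (m=9, r=2): covers B1=T, B2=E, B3=T, B4=S, B5=T, B6=T, B7=E
input #5 (m=9, r=-3): covers B1=T, B2=E, B3=T, B4=S, B5=T, B6=T, B7=E
input #6 (m=8, r=2): covers B1=T, B2=E, B3=T, B4=S, B5=F, B6=T, B7=S
input #7 (m=4, r=0): covers B1=T, B2=E, B3=T, B4=S, B5=T, B6=T, B7=E
input #8 (m=5, r=-1): covers B1=T, B2=E, B3=T, B4=S, B5=F, B6=T, B7=E
union over the pool: B1=T, B1=F, B2=E, B3=T, B3=F, B4=S, B4=E, B5=T, B5=F, B6=T, B7=S, B7=E
uncovered (2 of 14): B2=S, B6=F

Answer: 2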